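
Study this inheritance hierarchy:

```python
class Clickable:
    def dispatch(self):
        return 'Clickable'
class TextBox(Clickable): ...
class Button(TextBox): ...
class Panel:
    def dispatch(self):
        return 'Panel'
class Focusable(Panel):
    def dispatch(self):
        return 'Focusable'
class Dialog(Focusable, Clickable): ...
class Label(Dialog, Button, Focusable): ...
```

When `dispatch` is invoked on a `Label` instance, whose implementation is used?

L[Label] = Label + merge(L[Dialog], L[Button], L[Focusable], [Dialog Button Focusable])
  take Dialog:  [Dialog Focusable Panel Clickable object] + [Button TextBox Clickable object] + [Focusable Panel object] + [Dialog Button Focusable]
  take Button:  [Focusable Panel Clickable object] + [Button TextBox Clickable object] + [Focusable Panel object] + [Button Focusable]
  take Focusable:  [Focusable Panel Clickable object] + [TextBox Clickable object] + [Focusable Panel object] + [Focusable]
  take Panel:  [Panel Clickable object] + [TextBox Clickable object] + [Panel object]
  take TextBox:  [Clickable object] + [TextBox Clickable object] + [object]
  take Clickable:  [Clickable object] + [Clickable object] + [object]
  take object:  [object] + [object] + [object]
MRO: Label Dialog Button Focusable Panel TextBox Clickable object
dispatch is defined in: Clickable, Focusable, Panel. First along the MRO is Focusable.

Focusable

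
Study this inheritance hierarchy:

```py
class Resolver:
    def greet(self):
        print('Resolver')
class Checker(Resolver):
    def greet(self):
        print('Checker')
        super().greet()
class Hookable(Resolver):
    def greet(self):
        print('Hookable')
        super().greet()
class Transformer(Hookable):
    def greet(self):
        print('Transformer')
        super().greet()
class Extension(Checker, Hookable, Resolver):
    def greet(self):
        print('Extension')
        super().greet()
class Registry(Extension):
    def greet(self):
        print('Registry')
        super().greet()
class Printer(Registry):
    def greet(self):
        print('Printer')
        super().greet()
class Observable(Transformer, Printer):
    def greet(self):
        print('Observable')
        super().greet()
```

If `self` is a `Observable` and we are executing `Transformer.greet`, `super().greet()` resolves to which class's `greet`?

Printer

L[Observable] = Observable + merge(L[Transformer], L[Printer], [Transformer Printer])
  take Transformer:  [Transformer Hookable Resolver object] + [Printer Registry Extension Checker Hookable Resolver object] + [Transformer Printer]
  take Printer:  [Hookable Resolver object] + [Printer Registry Extension Checker Hookable Resolver object] + [Printer]
  take Registry:  [Hookable Resolver object] + [Registry Extension Checker Hookable Resolver object]
  take Extension:  [Hookable Resolver object] + [Extension Checker Hookable Resolver object]
  take Checker:  [Hookable Resolver object] + [Checker Hookable Resolver object]
  take Hookable:  [Hookable Resolver object] + [Hookable Resolver object]
  take Resolver:  [Resolver object] + [Resolver object]
  take object:  [object] + [object]
MRO: Observable Transformer Printer Registry Extension Checker Hookable Resolver object
super() in Transformer.greet on a Observable instance goes to the class after Transformer in Observable's MRO: Printer.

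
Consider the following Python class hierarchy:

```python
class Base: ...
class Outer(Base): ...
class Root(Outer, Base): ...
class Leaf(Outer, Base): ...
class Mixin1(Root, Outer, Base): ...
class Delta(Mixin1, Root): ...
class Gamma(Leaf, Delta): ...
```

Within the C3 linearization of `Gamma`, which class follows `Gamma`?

L[Gamma] = Gamma + merge(L[Leaf], L[Delta], [Leaf Delta])
  take Leaf:  [Leaf Outer Base object] + [Delta Mixin1 Root Outer Base object] + [Leaf Delta]
  take Delta:  [Outer Base object] + [Delta Mixin1 Root Outer Base object] + [Delta]
  take Mixin1:  [Outer Base object] + [Mixin1 Root Outer Base object]
  take Root:  [Outer Base object] + [Root Outer Base object]
  take Outer:  [Outer Base object] + [Outer Base object]
  take Base:  [Base object] + [Base object]
  take object:  [object] + [object]
MRO: Gamma Leaf Delta Mixin1 Root Outer Base object
Gamma is at position 0; next is Leaf.

Leaf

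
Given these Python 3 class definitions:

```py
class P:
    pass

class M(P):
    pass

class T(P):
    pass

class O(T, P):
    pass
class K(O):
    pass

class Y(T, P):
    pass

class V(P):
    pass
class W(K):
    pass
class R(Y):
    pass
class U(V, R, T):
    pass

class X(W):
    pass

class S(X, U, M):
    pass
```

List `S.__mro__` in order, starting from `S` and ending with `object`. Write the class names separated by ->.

S -> X -> W -> K -> O -> U -> V -> R -> Y -> T -> M -> P -> object

L[S] = S + merge(L[X], L[U], L[M], [X U M])
  take X:  [X W K O T P object] + [U V R Y T P object] + [M P object] + [X U M]
  take W:  [W K O T P object] + [U V R Y T P object] + [M P object] + [U M]
  take K:  [K O T P object] + [U V R Y T P object] + [M P object] + [U M]
  take O:  [O T P object] + [U V R Y T P object] + [M P object] + [U M]
  take U:  [T P object] + [U V R Y T P object] + [M P object] + [U M]
  take V:  [T P object] + [V R Y T P object] + [M P object] + [M]
  take R:  [T P object] + [R Y T P object] + [M P object] + [M]
  take Y:  [T P object] + [Y T P object] + [M P object] + [M]
  take T:  [T P object] + [T P object] + [M P object] + [M]
  take M:  [P object] + [P object] + [M P object] + [M]
  take P:  [P object] + [P object] + [P object]
  take object:  [object] + [object] + [object]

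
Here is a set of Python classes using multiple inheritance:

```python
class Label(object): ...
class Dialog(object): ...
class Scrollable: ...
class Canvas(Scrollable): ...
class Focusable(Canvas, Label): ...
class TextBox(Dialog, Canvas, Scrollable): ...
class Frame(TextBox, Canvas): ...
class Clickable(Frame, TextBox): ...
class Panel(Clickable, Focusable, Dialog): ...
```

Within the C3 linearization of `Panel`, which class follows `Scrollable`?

Label

L[Panel] = Panel + merge(L[Clickable], L[Focusable], L[Dialog], [Clickable Focusable Dialog])
  take Clickable:  [Clickable Frame TextBox Dialog Canvas Scrollable object] + [Focusable Canvas Scrollable Label object] + [Dialog object] + [Clickable Focusable Dialog]
  take Frame:  [Frame TextBox Dialog Canvas Scrollable object] + [Focusable Canvas Scrollable Label object] + [Dialog object] + [Focusable Dialog]
  take TextBox:  [TextBox Dialog Canvas Scrollable object] + [Focusable Canvas Scrollable Label object] + [Dialog object] + [Focusable Dialog]
  take Focusable:  [Dialog Canvas Scrollable object] + [Focusable Canvas Scrollable Label object] + [Dialog object] + [Focusable Dialog]
  take Dialog:  [Dialog Canvas Scrollable object] + [Canvas Scrollable Label object] + [Dialog object] + [Dialog]
  take Canvas:  [Canvas Scrollable object] + [Canvas Scrollable Label object] + [object]
  take Scrollable:  [Scrollable object] + [Scrollable Label object] + [object]
  take Label:  [object] + [Label object] + [object]
  take object:  [object] + [object] + [object]
MRO: Panel Clickable Frame TextBox Focusable Dialog Canvas Scrollable Label object
Scrollable is at position 7; next is Label.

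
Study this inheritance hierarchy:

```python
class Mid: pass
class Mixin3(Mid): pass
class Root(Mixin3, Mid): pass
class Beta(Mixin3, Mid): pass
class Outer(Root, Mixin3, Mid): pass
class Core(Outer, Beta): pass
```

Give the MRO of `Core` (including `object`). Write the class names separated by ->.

L[Core] = Core + merge(L[Outer], L[Beta], [Outer Beta])
  take Outer:  [Outer Root Mixin3 Mid object] + [Beta Mixin3 Mid object] + [Outer Beta]
  take Root:  [Root Mixin3 Mid object] + [Beta Mixin3 Mid object] + [Beta]
  take Beta:  [Mixin3 Mid object] + [Beta Mixin3 Mid object] + [Beta]
  take Mixin3:  [Mixin3 Mid object] + [Mixin3 Mid object]
  take Mid:  [Mid object] + [Mid object]
  take object:  [object] + [object]

Core -> Outer -> Root -> Beta -> Mixin3 -> Mid -> object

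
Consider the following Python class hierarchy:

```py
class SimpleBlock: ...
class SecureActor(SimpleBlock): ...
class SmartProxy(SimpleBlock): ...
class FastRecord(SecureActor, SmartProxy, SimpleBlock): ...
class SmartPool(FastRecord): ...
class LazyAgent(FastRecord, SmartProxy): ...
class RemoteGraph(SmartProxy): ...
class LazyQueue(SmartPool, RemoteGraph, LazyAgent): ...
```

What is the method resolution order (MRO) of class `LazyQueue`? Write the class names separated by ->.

LazyQueue -> SmartPool -> RemoteGraph -> LazyAgent -> FastRecord -> SecureActor -> SmartProxy -> SimpleBlock -> object

L[LazyQueue] = LazyQueue + merge(L[SmartPool], L[RemoteGraph], L[LazyAgent], [SmartPool RemoteGraph LazyAgent])
  take SmartPool:  [SmartPool FastRecord SecureActor SmartProxy SimpleBlock object] + [RemoteGraph SmartProxy SimpleBlock object] + [LazyAgent FastRecord SecureActor SmartProxy SimpleBlock object] + [SmartPool RemoteGraph LazyAgent]
  take RemoteGraph:  [FastRecord SecureActor SmartProxy SimpleBlock object] + [RemoteGraph SmartProxy SimpleBlock object] + [LazyAgent FastRecord SecureActor SmartProxy SimpleBlock object] + [RemoteGraph LazyAgent]
  take LazyAgent:  [FastRecord SecureActor SmartProxy SimpleBlock object] + [SmartProxy SimpleBlock object] + [LazyAgent FastRecord SecureActor SmartProxy SimpleBlock object] + [LazyAgent]
  take FastRecord:  [FastRecord SecureActor SmartProxy SimpleBlock object] + [SmartProxy SimpleBlock object] + [FastRecord SecureActor SmartProxy SimpleBlock object]
  take SecureActor:  [SecureActor SmartProxy SimpleBlock object] + [SmartProxy SimpleBlock object] + [SecureActor SmartProxy SimpleBlock object]
  take SmartProxy:  [SmartProxy SimpleBlock object] + [SmartProxy SimpleBlock object] + [SmartProxy SimpleBlock object]
  take SimpleBlock:  [SimpleBlock object] + [SimpleBlock object] + [SimpleBlock object]
  take object:  [object] + [object] + [object]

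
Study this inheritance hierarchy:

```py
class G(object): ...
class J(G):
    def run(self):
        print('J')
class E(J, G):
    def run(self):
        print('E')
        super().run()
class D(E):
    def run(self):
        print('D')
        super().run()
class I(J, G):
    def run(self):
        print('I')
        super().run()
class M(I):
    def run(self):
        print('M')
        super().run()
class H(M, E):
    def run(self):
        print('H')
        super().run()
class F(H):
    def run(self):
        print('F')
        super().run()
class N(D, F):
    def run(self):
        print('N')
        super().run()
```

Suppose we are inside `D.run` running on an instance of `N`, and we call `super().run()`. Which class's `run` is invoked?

F

L[N] = N + merge(L[D], L[F], [D F])
  take D:  [D E J G object] + [F H M I E J G object] + [D F]
  take F:  [E J G object] + [F H M I E J G object] + [F]
  take H:  [E J G object] + [H M I E J G object]
  take M:  [E J G object] + [M I E J G object]
  take I:  [E J G object] + [I E J G object]
  take E:  [E J G object] + [E J G object]
  take J:  [J G object] + [J G object]
  take G:  [G object] + [G object]
  take object:  [object] + [object]
MRO: N D F H M I E J G object
super() in D.run on a N instance goes to the class after D in N's MRO: F.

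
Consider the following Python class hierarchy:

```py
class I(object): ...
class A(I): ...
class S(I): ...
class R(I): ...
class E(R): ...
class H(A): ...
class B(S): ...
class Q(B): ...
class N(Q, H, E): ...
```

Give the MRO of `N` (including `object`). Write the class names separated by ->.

L[N] = N + merge(L[Q], L[H], L[E], [Q H E])
  take Q:  [Q B S I object] + [H A I object] + [E R I object] + [Q H E]
  take B:  [B S I object] + [H A I object] + [E R I object] + [H E]
  take S:  [S I object] + [H A I object] + [E R I object] + [H E]
  take H:  [I object] + [H A I object] + [E R I object] + [H E]
  take A:  [I object] + [A I object] + [E R I object] + [E]
  take E:  [I object] + [I object] + [E R I object] + [E]
  take R:  [I object] + [I object] + [R I object]
  take I:  [I object] + [I object] + [I object]
  take object:  [object] + [object] + [object]

N -> Q -> B -> S -> H -> A -> E -> R -> I -> object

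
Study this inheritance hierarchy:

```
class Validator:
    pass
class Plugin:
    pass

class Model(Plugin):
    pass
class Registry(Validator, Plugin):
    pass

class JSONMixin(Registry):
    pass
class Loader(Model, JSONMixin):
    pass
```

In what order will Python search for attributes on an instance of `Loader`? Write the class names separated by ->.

Loader -> Model -> JSONMixin -> Registry -> Validator -> Plugin -> object

L[Loader] = Loader + merge(L[Model], L[JSONMixin], [Model JSONMixin])
  take Model:  [Model Plugin object] + [JSONMixin Registry Validator Plugin object] + [Model JSONMixin]
  take JSONMixin:  [Plugin object] + [JSONMixin Registry Validator Plugin object] + [JSONMixin]
  take Registry:  [Plugin object] + [Registry Validator Plugin object]
  take Validator:  [Plugin object] + [Validator Plugin object]
  take Plugin:  [Plugin object] + [Plugin object]
  take object:  [object] + [object]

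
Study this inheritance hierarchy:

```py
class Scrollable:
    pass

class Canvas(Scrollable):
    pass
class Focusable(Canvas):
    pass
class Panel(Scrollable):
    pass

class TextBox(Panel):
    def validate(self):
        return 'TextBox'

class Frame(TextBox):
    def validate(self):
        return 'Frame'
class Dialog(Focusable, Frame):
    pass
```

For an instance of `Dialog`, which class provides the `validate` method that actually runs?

Frame

L[Dialog] = Dialog + merge(L[Focusable], L[Frame], [Focusable Frame])
  take Focusable:  [Focusable Canvas Scrollable object] + [Frame TextBox Panel Scrollable object] + [Focusable Frame]
  take Canvas:  [Canvas Scrollable object] + [Frame TextBox Panel Scrollable object] + [Frame]
  take Frame:  [Scrollable object] + [Frame TextBox Panel Scrollable object] + [Frame]
  take TextBox:  [Scrollable object] + [TextBox Panel Scrollable object]
  take Panel:  [Scrollable object] + [Panel Scrollable object]
  take Scrollable:  [Scrollable object] + [Scrollable object]
  take object:  [object] + [object]
MRO: Dialog Focusable Canvas Frame TextBox Panel Scrollable object
validate is defined in: Frame, TextBox. First along the MRO is Frame.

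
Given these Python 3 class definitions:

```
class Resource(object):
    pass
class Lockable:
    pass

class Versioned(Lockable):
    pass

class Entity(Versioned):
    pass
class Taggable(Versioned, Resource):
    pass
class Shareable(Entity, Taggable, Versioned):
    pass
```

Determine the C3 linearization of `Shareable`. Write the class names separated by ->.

Shareable -> Entity -> Taggable -> Versioned -> Lockable -> Resource -> object

L[Shareable] = Shareable + merge(L[Entity], L[Taggable], L[Versioned], [Entity Taggable Versioned])
  take Entity:  [Entity Versioned Lockable object] + [Taggable Versioned Lockable Resource object] + [Versioned Lockable object] + [Entity Taggable Versioned]
  take Taggable:  [Versioned Lockable object] + [Taggable Versioned Lockable Resource object] + [Versioned Lockable object] + [Taggable Versioned]
  take Versioned:  [Versioned Lockable object] + [Versioned Lockable Resource object] + [Versioned Lockable object] + [Versioned]
  take Lockable:  [Lockable object] + [Lockable Resource object] + [Lockable object]
  take Resource:  [object] + [Resource object] + [object]
  take object:  [object] + [object] + [object]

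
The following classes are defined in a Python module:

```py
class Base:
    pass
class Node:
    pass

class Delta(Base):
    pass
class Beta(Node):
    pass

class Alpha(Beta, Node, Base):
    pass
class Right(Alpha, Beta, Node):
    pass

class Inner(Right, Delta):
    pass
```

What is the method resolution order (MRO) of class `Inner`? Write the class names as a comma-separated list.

L[Inner] = Inner + merge(L[Right], L[Delta], [Right Delta])
  take Right:  [Right Alpha Beta Node Base object] + [Delta Base object] + [Right Delta]
  take Alpha:  [Alpha Beta Node Base object] + [Delta Base object] + [Delta]
  take Beta:  [Beta Node Base object] + [Delta Base object] + [Delta]
  take Node:  [Node Base object] + [Delta Base object] + [Delta]
  take Delta:  [Base object] + [Delta Base object] + [Delta]
  take Base:  [Base object] + [Base object]
  take object:  [object] + [object]

Inner, Right, Alpha, Beta, Node, Delta, Base, object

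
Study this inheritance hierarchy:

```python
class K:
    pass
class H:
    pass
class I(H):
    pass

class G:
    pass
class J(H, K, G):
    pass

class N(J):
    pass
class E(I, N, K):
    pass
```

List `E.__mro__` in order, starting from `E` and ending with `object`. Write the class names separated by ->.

L[E] = E + merge(L[I], L[N], L[K], [I N K])
  take I:  [I H object] + [N J H K G object] + [K object] + [I N K]
  take N:  [H object] + [N J H K G object] + [K object] + [N K]
  take J:  [H object] + [J H K G object] + [K object] + [K]
  take H:  [H object] + [H K G object] + [K object] + [K]
  take K:  [object] + [K G object] + [K object] + [K]
  take G:  [object] + [G object] + [object]
  take object:  [object] + [object] + [object]

E -> I -> N -> J -> H -> K -> G -> object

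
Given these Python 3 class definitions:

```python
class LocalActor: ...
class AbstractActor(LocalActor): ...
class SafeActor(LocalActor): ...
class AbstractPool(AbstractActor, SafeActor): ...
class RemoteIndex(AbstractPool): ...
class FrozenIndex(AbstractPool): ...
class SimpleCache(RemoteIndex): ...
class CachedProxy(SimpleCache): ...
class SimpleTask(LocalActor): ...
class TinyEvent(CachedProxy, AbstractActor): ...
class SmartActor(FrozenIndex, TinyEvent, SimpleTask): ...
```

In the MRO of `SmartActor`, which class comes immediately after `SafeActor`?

SimpleTask

L[SmartActor] = SmartActor + merge(L[FrozenIndex], L[TinyEvent], L[SimpleTask], [FrozenIndex TinyEvent SimpleTask])
  take FrozenIndex:  [FrozenIndex AbstractPool AbstractActor SafeActor LocalActor object] + [TinyEvent CachedProxy SimpleCache RemoteIndex AbstractPool AbstractActor SafeActor LocalActor object] + [SimpleTask LocalActor object] + [FrozenIndex TinyEvent SimpleTask]
  take TinyEvent:  [AbstractPool AbstractActor SafeActor LocalActor object] + [TinyEvent CachedProxy SimpleCache RemoteIndex AbstractPool AbstractActor SafeActor LocalActor object] + [SimpleTask LocalActor object] + [TinyEvent SimpleTask]
  take CachedProxy:  [AbstractPool AbstractActor SafeActor LocalActor object] + [CachedProxy SimpleCache RemoteIndex AbstractPool AbstractActor SafeActor LocalActor object] + [SimpleTask LocalActor object] + [SimpleTask]
  take SimpleCache:  [AbstractPool AbstractActor SafeActor LocalActor object] + [SimpleCache RemoteIndex AbstractPool AbstractActor SafeActor LocalActor object] + [SimpleTask LocalActor object] + [SimpleTask]
  take RemoteIndex:  [AbstractPool AbstractActor SafeActor LocalActor object] + [RemoteIndex AbstractPool AbstractActor SafeActor LocalActor object] + [SimpleTask LocalActor object] + [SimpleTask]
  take AbstractPool:  [AbstractPool AbstractActor SafeActor LocalActor object] + [AbstractPool AbstractActor SafeActor LocalActor object] + [SimpleTask LocalActor object] + [SimpleTask]
  take AbstractActor:  [AbstractActor SafeActor LocalActor object] + [AbstractActor SafeActor LocalActor object] + [SimpleTask LocalActor object] + [SimpleTask]
  take SafeActor:  [SafeActor LocalActor object] + [SafeActor LocalActor object] + [SimpleTask LocalActor object] + [SimpleTask]
  take SimpleTask:  [LocalActor object] + [LocalActor object] + [SimpleTask LocalActor object] + [SimpleTask]
  take LocalActor:  [LocalActor object] + [LocalActor object] + [LocalActor object]
  take object:  [object] + [object] + [object]
MRO: SmartActor FrozenIndex TinyEvent CachedProxy SimpleCache RemoteIndex AbstractPool AbstractActor SafeActor SimpleTask LocalActor object
SafeActor is at position 8; next is SimpleTask.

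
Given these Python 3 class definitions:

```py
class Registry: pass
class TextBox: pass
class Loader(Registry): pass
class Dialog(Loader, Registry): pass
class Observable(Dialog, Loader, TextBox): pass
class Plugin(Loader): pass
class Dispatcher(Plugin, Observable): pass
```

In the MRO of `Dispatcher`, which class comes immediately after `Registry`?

TextBox

L[Dispatcher] = Dispatcher + merge(L[Plugin], L[Observable], [Plugin Observable])
  take Plugin:  [Plugin Loader Registry object] + [Observable Dialog Loader Registry TextBox object] + [Plugin Observable]
  take Observable:  [Loader Registry object] + [Observable Dialog Loader Registry TextBox object] + [Observable]
  take Dialog:  [Loader Registry object] + [Dialog Loader Registry TextBox object]
  take Loader:  [Loader Registry object] + [Loader Registry TextBox object]
  take Registry:  [Registry object] + [Registry TextBox object]
  take TextBox:  [object] + [TextBox object]
  take object:  [object] + [object]
MRO: Dispatcher Plugin Observable Dialog Loader Registry TextBox object
Registry is at position 5; next is TextBox.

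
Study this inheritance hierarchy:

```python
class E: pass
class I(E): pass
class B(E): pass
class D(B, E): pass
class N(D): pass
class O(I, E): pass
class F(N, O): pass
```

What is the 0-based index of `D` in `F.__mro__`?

L[F] = F + merge(L[N], L[O], [N O])
  take N:  [N D B E object] + [O I E object] + [N O]
  take D:  [D B E object] + [O I E object] + [O]
  take B:  [B E object] + [O I E object] + [O]
  take O:  [E object] + [O I E object] + [O]
  take I:  [E object] + [I E object]
  take E:  [E object] + [E object]
  take object:  [object] + [object]
MRO: F N D B O I E object
D sits at index 2.

2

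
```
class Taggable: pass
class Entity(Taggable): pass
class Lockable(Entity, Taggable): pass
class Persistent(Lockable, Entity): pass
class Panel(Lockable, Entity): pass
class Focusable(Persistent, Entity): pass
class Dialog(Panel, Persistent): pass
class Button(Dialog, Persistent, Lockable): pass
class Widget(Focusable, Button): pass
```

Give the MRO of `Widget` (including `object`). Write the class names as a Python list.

[Widget, Focusable, Button, Dialog, Panel, Persistent, Lockable, Entity, Taggable, object]

L[Widget] = Widget + merge(L[Focusable], L[Button], [Focusable Button])
  take Focusable:  [Focusable Persistent Lockable Entity Taggable object] + [Button Dialog Panel Persistent Lockable Entity Taggable object] + [Focusable Button]
  take Button:  [Persistent Lockable Entity Taggable object] + [Button Dialog Panel Persistent Lockable Entity Taggable object] + [Button]
  take Dialog:  [Persistent Lockable Entity Taggable object] + [Dialog Panel Persistent Lockable Entity Taggable object]
  take Panel:  [Persistent Lockable Entity Taggable object] + [Panel Persistent Lockable Entity Taggable object]
  take Persistent:  [Persistent Lockable Entity Taggable object] + [Persistent Lockable Entity Taggable object]
  take Lockable:  [Lockable Entity Taggable object] + [Lockable Entity Taggable object]
  take Entity:  [Entity Taggable object] + [Entity Taggable object]
  take Taggable:  [Taggable object] + [Taggable object]
  take object:  [object] + [object]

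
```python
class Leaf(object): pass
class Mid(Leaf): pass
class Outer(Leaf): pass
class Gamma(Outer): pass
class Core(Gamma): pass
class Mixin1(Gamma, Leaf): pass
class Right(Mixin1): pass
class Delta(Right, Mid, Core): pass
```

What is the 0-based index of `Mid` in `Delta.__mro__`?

L[Delta] = Delta + merge(L[Right], L[Mid], L[Core], [Right Mid Core])
  take Right:  [Right Mixin1 Gamma Outer Leaf object] + [Mid Leaf object] + [Core Gamma Outer Leaf object] + [Right Mid Core]
  take Mixin1:  [Mixin1 Gamma Outer Leaf object] + [Mid Leaf object] + [Core Gamma Outer Leaf object] + [Mid Core]
  take Mid:  [Gamma Outer Leaf object] + [Mid Leaf object] + [Core Gamma Outer Leaf object] + [Mid Core]
  take Core:  [Gamma Outer Leaf object] + [Leaf object] + [Core Gamma Outer Leaf object] + [Core]
  take Gamma:  [Gamma Outer Leaf object] + [Leaf object] + [Gamma Outer Leaf object]
  take Outer:  [Outer Leaf object] + [Leaf object] + [Outer Leaf object]
  take Leaf:  [Leaf object] + [Leaf object] + [Leaf object]
  take object:  [object] + [object] + [object]
MRO: Delta Right Mixin1 Mid Core Gamma Outer Leaf object
Mid sits at index 3.

3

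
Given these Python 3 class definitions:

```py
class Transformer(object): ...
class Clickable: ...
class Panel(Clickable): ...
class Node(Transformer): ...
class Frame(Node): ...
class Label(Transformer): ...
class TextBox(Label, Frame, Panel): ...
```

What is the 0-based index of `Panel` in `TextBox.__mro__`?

L[TextBox] = TextBox + merge(L[Label], L[Frame], L[Panel], [Label Frame Panel])
  take Label:  [Label Transformer object] + [Frame Node Transformer object] + [Panel Clickable object] + [Label Frame Panel]
  take Frame:  [Transformer object] + [Frame Node Transformer object] + [Panel Clickable object] + [Frame Panel]
  take Node:  [Transformer object] + [Node Transformer object] + [Panel Clickable object] + [Panel]
  take Transformer:  [Transformer object] + [Transformer object] + [Panel Clickable object] + [Panel]
  take Panel:  [object] + [object] + [Panel Clickable object] + [Panel]
  take Clickable:  [object] + [object] + [Clickable object]
  take object:  [object] + [object] + [object]
MRO: TextBox Label Frame Node Transformer Panel Clickable object
Panel sits at index 5.

5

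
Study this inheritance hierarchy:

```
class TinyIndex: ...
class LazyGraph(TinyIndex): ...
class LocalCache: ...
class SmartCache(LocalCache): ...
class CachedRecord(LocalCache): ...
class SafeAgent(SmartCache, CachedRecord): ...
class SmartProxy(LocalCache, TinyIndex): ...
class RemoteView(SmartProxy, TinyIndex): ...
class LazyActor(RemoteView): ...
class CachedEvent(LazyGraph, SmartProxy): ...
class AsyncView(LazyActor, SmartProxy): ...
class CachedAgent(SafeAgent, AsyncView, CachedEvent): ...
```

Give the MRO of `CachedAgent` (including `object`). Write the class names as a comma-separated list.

CachedAgent, SafeAgent, SmartCache, CachedRecord, AsyncView, LazyActor, RemoteView, CachedEvent, LazyGraph, SmartProxy, LocalCache, TinyIndex, object

L[CachedAgent] = CachedAgent + merge(L[SafeAgent], L[AsyncView], L[CachedEvent], [SafeAgent AsyncView CachedEvent])
  take SafeAgent:  [SafeAgent SmartCache CachedRecord LocalCache object] + [AsyncView LazyActor RemoteView SmartProxy LocalCache TinyIndex object] + [CachedEvent LazyGraph SmartProxy LocalCache TinyIndex object] + [SafeAgent AsyncView CachedEvent]
  take SmartCache:  [SmartCache CachedRecord LocalCache object] + [AsyncView LazyActor RemoteView SmartProxy LocalCache TinyIndex object] + [CachedEvent LazyGraph SmartProxy LocalCache TinyIndex object] + [AsyncView CachedEvent]
  take CachedRecord:  [CachedRecord LocalCache object] + [AsyncView LazyActor RemoteView SmartProxy LocalCache TinyIndex object] + [CachedEvent LazyGraph SmartProxy LocalCache TinyIndex object] + [AsyncView CachedEvent]
  take AsyncView:  [LocalCache object] + [AsyncView LazyActor RemoteView SmartProxy LocalCache TinyIndex object] + [CachedEvent LazyGraph SmartProxy LocalCache TinyIndex object] + [AsyncView CachedEvent]
  take LazyActor:  [LocalCache object] + [LazyActor RemoteView SmartProxy LocalCache TinyIndex object] + [CachedEvent LazyGraph SmartProxy LocalCache TinyIndex object] + [CachedEvent]
  take RemoteView:  [LocalCache object] + [RemoteView SmartProxy LocalCache TinyIndex object] + [CachedEvent LazyGraph SmartProxy LocalCache TinyIndex object] + [CachedEvent]
  take CachedEvent:  [LocalCache object] + [SmartProxy LocalCache TinyIndex object] + [CachedEvent LazyGraph SmartProxy LocalCache TinyIndex object] + [CachedEvent]
  take LazyGraph:  [LocalCache object] + [SmartProxy LocalCache TinyIndex object] + [LazyGraph SmartProxy LocalCache TinyIndex object]
  take SmartProxy:  [LocalCache object] + [SmartProxy LocalCache TinyIndex object] + [SmartProxy LocalCache TinyIndex object]
  take LocalCache:  [LocalCache object] + [LocalCache TinyIndex object] + [LocalCache TinyIndex object]
  take TinyIndex:  [object] + [TinyIndex object] + [TinyIndex object]
  take object:  [object] + [object] + [object]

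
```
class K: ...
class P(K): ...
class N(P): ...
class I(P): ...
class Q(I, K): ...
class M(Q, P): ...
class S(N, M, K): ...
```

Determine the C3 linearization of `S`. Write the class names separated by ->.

S -> N -> M -> Q -> I -> P -> K -> object

L[S] = S + merge(L[N], L[M], L[K], [N M K])
  take N:  [N P K object] + [M Q I P K object] + [K object] + [N M K]
  take M:  [P K object] + [M Q I P K object] + [K object] + [M K]
  take Q:  [P K object] + [Q I P K object] + [K object] + [K]
  take I:  [P K object] + [I P K object] + [K object] + [K]
  take P:  [P K object] + [P K object] + [K object] + [K]
  take K:  [K object] + [K object] + [K object] + [K]
  take object:  [object] + [object] + [object]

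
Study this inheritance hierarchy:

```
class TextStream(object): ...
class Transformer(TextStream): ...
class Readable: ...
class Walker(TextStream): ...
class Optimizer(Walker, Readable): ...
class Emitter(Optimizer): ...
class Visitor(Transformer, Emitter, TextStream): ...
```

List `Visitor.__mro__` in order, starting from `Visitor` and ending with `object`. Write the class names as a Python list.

[Visitor, Transformer, Emitter, Optimizer, Walker, TextStream, Readable, object]

L[Visitor] = Visitor + merge(L[Transformer], L[Emitter], L[TextStream], [Transformer Emitter TextStream])
  take Transformer:  [Transformer TextStream object] + [Emitter Optimizer Walker TextStream Readable object] + [TextStream object] + [Transformer Emitter TextStream]
  take Emitter:  [TextStream object] + [Emitter Optimizer Walker TextStream Readable object] + [TextStream object] + [Emitter TextStream]
  take Optimizer:  [TextStream object] + [Optimizer Walker TextStream Readable object] + [TextStream object] + [TextStream]
  take Walker:  [TextStream object] + [Walker TextStream Readable object] + [TextStream object] + [TextStream]
  take TextStream:  [TextStream object] + [TextStream Readable object] + [TextStream object] + [TextStream]
  take Readable:  [object] + [Readable object] + [object]
  take object:  [object] + [object] + [object]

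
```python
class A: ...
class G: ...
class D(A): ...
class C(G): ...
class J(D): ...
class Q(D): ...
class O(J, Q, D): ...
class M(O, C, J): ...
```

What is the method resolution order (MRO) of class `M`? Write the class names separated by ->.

M -> O -> C -> J -> Q -> D -> A -> G -> object

L[M] = M + merge(L[O], L[C], L[J], [O C J])
  take O:  [O J Q D A object] + [C G object] + [J D A object] + [O C J]
  take C:  [J Q D A object] + [C G object] + [J D A object] + [C J]
  take J:  [J Q D A object] + [G object] + [J D A object] + [J]
  take Q:  [Q D A object] + [G object] + [D A object]
  take D:  [D A object] + [G object] + [D A object]
  take A:  [A object] + [G object] + [A object]
  take G:  [object] + [G object] + [object]
  take object:  [object] + [object] + [object]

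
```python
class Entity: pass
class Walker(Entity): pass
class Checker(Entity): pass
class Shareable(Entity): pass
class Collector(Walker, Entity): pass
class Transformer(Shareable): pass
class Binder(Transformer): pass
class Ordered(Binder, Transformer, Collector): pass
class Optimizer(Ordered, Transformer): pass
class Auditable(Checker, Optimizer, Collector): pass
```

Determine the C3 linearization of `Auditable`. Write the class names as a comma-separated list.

L[Auditable] = Auditable + merge(L[Checker], L[Optimizer], L[Collector], [Checker Optimizer Collector])
  take Checker:  [Checker Entity object] + [Optimizer Ordered Binder Transformer Shareable Collector Walker Entity object] + [Collector Walker Entity object] + [Checker Optimizer Collector]
  take Optimizer:  [Entity object] + [Optimizer Ordered Binder Transformer Shareable Collector Walker Entity object] + [Collector Walker Entity object] + [Optimizer Collector]
  take Ordered:  [Entity object] + [Ordered Binder Transformer Shareable Collector Walker Entity object] + [Collector Walker Entity object] + [Collector]
  take Binder:  [Entity object] + [Binder Transformer Shareable Collector Walker Entity object] + [Collector Walker Entity object] + [Collector]
  take Transformer:  [Entity object] + [Transformer Shareable Collector Walker Entity object] + [Collector Walker Entity object] + [Collector]
  take Shareable:  [Entity object] + [Shareable Collector Walker Entity object] + [Collector Walker Entity object] + [Collector]
  take Collector:  [Entity object] + [Collector Walker Entity object] + [Collector Walker Entity object] + [Collector]
  take Walker:  [Entity object] + [Walker Entity object] + [Walker Entity object]
  take Entity:  [Entity object] + [Entity object] + [Entity object]
  take object:  [object] + [object] + [object]

Auditable, Checker, Optimizer, Ordered, Binder, Transformer, Shareable, Collector, Walker, Entity, object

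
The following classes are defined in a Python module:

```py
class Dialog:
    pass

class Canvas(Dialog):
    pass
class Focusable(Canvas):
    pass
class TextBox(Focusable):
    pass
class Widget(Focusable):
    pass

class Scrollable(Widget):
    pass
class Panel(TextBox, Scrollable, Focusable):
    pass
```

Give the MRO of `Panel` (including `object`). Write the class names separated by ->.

L[Panel] = Panel + merge(L[TextBox], L[Scrollable], L[Focusable], [TextBox Scrollable Focusable])
  take TextBox:  [TextBox Focusable Canvas Dialog object] + [Scrollable Widget Focusable Canvas Dialog object] + [Focusable Canvas Dialog object] + [TextBox Scrollable Focusable]
  take Scrollable:  [Focusable Canvas Dialog object] + [Scrollable Widget Focusable Canvas Dialog object] + [Focusable Canvas Dialog object] + [Scrollable Focusable]
  take Widget:  [Focusable Canvas Dialog object] + [Widget Focusable Canvas Dialog object] + [Focusable Canvas Dialog object] + [Focusable]
  take Focusable:  [Focusable Canvas Dialog object] + [Focusable Canvas Dialog object] + [Focusable Canvas Dialog object] + [Focusable]
  take Canvas:  [Canvas Dialog object] + [Canvas Dialog object] + [Canvas Dialog object]
  take Dialog:  [Dialog object] + [Dialog object] + [Dialog object]
  take object:  [object] + [object] + [object]

Panel -> TextBox -> Scrollable -> Widget -> Focusable -> Canvas -> Dialog -> object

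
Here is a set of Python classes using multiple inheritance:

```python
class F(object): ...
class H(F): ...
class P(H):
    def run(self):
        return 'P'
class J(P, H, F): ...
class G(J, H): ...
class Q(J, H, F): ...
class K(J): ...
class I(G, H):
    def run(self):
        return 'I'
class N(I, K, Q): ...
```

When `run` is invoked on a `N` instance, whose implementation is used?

L[N] = N + merge(L[I], L[K], L[Q], [I K Q])
  take I:  [I G J P H F object] + [K J P H F object] + [Q J P H F object] + [I K Q]
  take G:  [G J P H F object] + [K J P H F object] + [Q J P H F object] + [K Q]
  take K:  [J P H F object] + [K J P H F object] + [Q J P H F object] + [K Q]
  take Q:  [J P H F object] + [J P H F object] + [Q J P H F object] + [Q]
  take J:  [J P H F object] + [J P H F object] + [J P H F object]
  take P:  [P H F object] + [P H F object] + [P H F object]
  take H:  [H F object] + [H F object] + [H F object]
  take F:  [F object] + [F object] + [F object]
  take object:  [object] + [object] + [object]
MRO: N I G K Q J P H F object
run is defined in: I, P. First along the MRO is I.

I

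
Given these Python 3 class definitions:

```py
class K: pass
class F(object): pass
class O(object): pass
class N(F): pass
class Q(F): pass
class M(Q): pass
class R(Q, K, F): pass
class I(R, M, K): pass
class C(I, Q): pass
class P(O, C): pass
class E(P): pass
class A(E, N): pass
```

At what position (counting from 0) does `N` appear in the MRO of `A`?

10

L[A] = A + merge(L[E], L[N], [E N])
  take E:  [E P O C I R M Q K F object] + [N F object] + [E N]
  take P:  [P O C I R M Q K F object] + [N F object] + [N]
  take O:  [O C I R M Q K F object] + [N F object] + [N]
  take C:  [C I R M Q K F object] + [N F object] + [N]
  take I:  [I R M Q K F object] + [N F object] + [N]
  take R:  [R M Q K F object] + [N F object] + [N]
  take M:  [M Q K F object] + [N F object] + [N]
  take Q:  [Q K F object] + [N F object] + [N]
  take K:  [K F object] + [N F object] + [N]
  take N:  [F object] + [N F object] + [N]
  take F:  [F object] + [F object]
  take object:  [object] + [object]
MRO: A E P O C I R M Q K N F object
N sits at index 10.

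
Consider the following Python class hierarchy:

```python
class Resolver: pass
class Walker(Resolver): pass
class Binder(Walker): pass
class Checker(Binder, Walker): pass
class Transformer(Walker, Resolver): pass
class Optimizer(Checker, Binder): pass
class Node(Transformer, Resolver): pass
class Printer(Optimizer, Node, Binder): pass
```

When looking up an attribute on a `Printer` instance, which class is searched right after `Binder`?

Transformer

L[Printer] = Printer + merge(L[Optimizer], L[Node], L[Binder], [Optimizer Node Binder])
  take Optimizer:  [Optimizer Checker Binder Walker Resolver object] + [Node Transformer Walker Resolver object] + [Binder Walker Resolver object] + [Optimizer Node Binder]
  take Checker:  [Checker Binder Walker Resolver object] + [Node Transformer Walker Resolver object] + [Binder Walker Resolver object] + [Node Binder]
  take Node:  [Binder Walker Resolver object] + [Node Transformer Walker Resolver object] + [Binder Walker Resolver object] + [Node Binder]
  take Binder:  [Binder Walker Resolver object] + [Transformer Walker Resolver object] + [Binder Walker Resolver object] + [Binder]
  take Transformer:  [Walker Resolver object] + [Transformer Walker Resolver object] + [Walker Resolver object]
  take Walker:  [Walker Resolver object] + [Walker Resolver object] + [Walker Resolver object]
  take Resolver:  [Resolver object] + [Resolver object] + [Resolver object]
  take object:  [object] + [object] + [object]
MRO: Printer Optimizer Checker Node Binder Transformer Walker Resolver object
Binder is at position 4; next is Transformer.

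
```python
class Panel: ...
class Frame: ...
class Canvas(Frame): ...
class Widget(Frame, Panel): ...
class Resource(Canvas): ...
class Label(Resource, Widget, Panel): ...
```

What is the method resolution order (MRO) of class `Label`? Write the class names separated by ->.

L[Label] = Label + merge(L[Resource], L[Widget], L[Panel], [Resource Widget Panel])
  take Resource:  [Resource Canvas Frame object] + [Widget Frame Panel object] + [Panel object] + [Resource Widget Panel]
  take Canvas:  [Canvas Frame object] + [Widget Frame Panel object] + [Panel object] + [Widget Panel]
  take Widget:  [Frame object] + [Widget Frame Panel object] + [Panel object] + [Widget Panel]
  take Frame:  [Frame object] + [Frame Panel object] + [Panel object] + [Panel]
  take Panel:  [object] + [Panel object] + [Panel object] + [Panel]
  take object:  [object] + [object] + [object]

Label -> Resource -> Canvas -> Widget -> Frame -> Panel -> object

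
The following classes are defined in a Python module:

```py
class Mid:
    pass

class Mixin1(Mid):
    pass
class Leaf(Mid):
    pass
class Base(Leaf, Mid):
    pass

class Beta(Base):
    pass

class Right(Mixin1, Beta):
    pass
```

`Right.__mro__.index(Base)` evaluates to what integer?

3

L[Right] = Right + merge(L[Mixin1], L[Beta], [Mixin1 Beta])
  take Mixin1:  [Mixin1 Mid object] + [Beta Base Leaf Mid object] + [Mixin1 Beta]
  take Beta:  [Mid object] + [Beta Base Leaf Mid object] + [Beta]
  take Base:  [Mid object] + [Base Leaf Mid object]
  take Leaf:  [Mid object] + [Leaf Mid object]
  take Mid:  [Mid object] + [Mid object]
  take object:  [object] + [object]
MRO: Right Mixin1 Beta Base Leaf Mid object
Base sits at index 3.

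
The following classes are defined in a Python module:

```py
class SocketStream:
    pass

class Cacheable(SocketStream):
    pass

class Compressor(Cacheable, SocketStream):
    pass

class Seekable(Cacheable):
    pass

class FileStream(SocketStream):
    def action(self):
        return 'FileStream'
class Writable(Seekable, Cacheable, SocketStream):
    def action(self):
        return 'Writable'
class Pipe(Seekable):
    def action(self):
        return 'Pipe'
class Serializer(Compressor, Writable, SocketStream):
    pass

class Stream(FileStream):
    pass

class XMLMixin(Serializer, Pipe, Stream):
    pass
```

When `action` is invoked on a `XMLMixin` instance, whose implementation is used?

L[XMLMixin] = XMLMixin + merge(L[Serializer], L[Pipe], L[Stream], [Serializer Pipe Stream])
  take Serializer:  [Serializer Compressor Writable Seekable Cacheable SocketStream object] + [Pipe Seekable Cacheable SocketStream object] + [Stream FileStream SocketStream object] + [Serializer Pipe Stream]
  take Compressor:  [Compressor Writable Seekable Cacheable SocketStream object] + [Pipe Seekable Cacheable SocketStream object] + [Stream FileStream SocketStream object] + [Pipe Stream]
  take Writable:  [Writable Seekable Cacheable SocketStream object] + [Pipe Seekable Cacheable SocketStream object] + [Stream FileStream SocketStream object] + [Pipe Stream]
  take Pipe:  [Seekable Cacheable SocketStream object] + [Pipe Seekable Cacheable SocketStream object] + [Stream FileStream SocketStream object] + [Pipe Stream]
  take Seekable:  [Seekable Cacheable SocketStream object] + [Seekable Cacheable SocketStream object] + [Stream FileStream SocketStream object] + [Stream]
  take Cacheable:  [Cacheable SocketStream object] + [Cacheable SocketStream object] + [Stream FileStream SocketStream object] + [Stream]
  take Stream:  [SocketStream object] + [SocketStream object] + [Stream FileStream SocketStream object] + [Stream]
  take FileStream:  [SocketStream object] + [SocketStream object] + [FileStream SocketStream object]
  take SocketStream:  [SocketStream object] + [SocketStream object] + [SocketStream object]
  take object:  [object] + [object] + [object]
MRO: XMLMixin Serializer Compressor Writable Pipe Seekable Cacheable Stream FileStream SocketStream object
action is defined in: FileStream, Pipe, Writable. First along the MRO is Writable.

Writable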